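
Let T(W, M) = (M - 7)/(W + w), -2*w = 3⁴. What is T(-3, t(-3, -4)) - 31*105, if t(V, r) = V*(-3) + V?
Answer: -283183/87 ≈ -3255.0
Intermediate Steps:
t(V, r) = -2*V (t(V, r) = -3*V + V = -2*V)
w = -81/2 (w = -½*3⁴ = -½*81 = -81/2 ≈ -40.500)
T(W, M) = (-7 + M)/(-81/2 + W) (T(W, M) = (M - 7)/(W - 81/2) = (-7 + M)/(-81/2 + W))
T(-3, t(-3, -4)) - 31*105 = 2*(-7 - 2*(-3))/(-81 + 2*(-3)) - 31*105 = 2*(-7 + 6)/(-81 - 6) - 3255 = 2*(-1)/(-87) - 3255 = 2*(-1/87)*(-1) - 3255 = 2/87 - 3255 = -283183/87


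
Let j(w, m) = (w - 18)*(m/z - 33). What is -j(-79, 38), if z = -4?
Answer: -8245/2 ≈ -4122.5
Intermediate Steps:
j(w, m) = (-33 - m/4)*(-18 + w) (j(w, m) = (w - 18)*(m/(-4) - 33) = (-18 + w)*(m*(-1/4) - 33) = (-18 + w)*(-m/4 - 33) = (-18 + w)*(-33 - m/4) = (-33 - m/4)*(-18 + w))
-j(-79, 38) = -(594 - 33*(-79) + (9/2)*38 - 1/4*38*(-79)) = -(594 + 2607 + 171 + 1501/2) = -1*8245/2 = -8245/2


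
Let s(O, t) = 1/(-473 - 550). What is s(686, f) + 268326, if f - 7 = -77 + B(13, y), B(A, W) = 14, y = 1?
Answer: 274497497/1023 ≈ 2.6833e+5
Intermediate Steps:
f = -56 (f = 7 + (-77 + 14) = 7 - 63 = -56)
s(O, t) = -1/1023 (s(O, t) = 1/(-1023) = -1/1023)
s(686, f) + 268326 = -1/1023 + 268326 = 274497497/1023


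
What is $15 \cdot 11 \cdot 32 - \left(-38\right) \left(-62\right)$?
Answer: $2924$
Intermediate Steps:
$15 \cdot 11 \cdot 32 - \left(-38\right) \left(-62\right) = 165 \cdot 32 - 2356 = 5280 - 2356 = 2924$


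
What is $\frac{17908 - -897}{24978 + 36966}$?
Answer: $\frac{18805}{61944} \approx 0.30358$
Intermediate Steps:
$\frac{17908 - -897}{24978 + 36966} = \frac{17908 + 897}{61944} = 18805 \cdot \frac{1}{61944} = \frac{18805}{61944}$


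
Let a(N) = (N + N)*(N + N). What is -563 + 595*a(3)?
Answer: 20857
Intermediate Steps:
a(N) = 4*N² (a(N) = (2*N)*(2*N) = 4*N²)
-563 + 595*a(3) = -563 + 595*(4*3²) = -563 + 595*(4*9) = -563 + 595*36 = -563 + 21420 = 20857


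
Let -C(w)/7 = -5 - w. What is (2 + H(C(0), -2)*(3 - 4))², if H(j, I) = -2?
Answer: 16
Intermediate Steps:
C(w) = 35 + 7*w (C(w) = -7*(-5 - w) = 35 + 7*w)
(2 + H(C(0), -2)*(3 - 4))² = (2 - 2*(3 - 4))² = (2 - 2*(-1))² = (2 + 2)² = 4² = 16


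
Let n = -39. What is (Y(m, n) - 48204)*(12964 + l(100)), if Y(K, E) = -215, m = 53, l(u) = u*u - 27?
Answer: -1110586603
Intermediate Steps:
l(u) = -27 + u² (l(u) = u² - 27 = -27 + u²)
(Y(m, n) - 48204)*(12964 + l(100)) = (-215 - 48204)*(12964 + (-27 + 100²)) = -48419*(12964 + (-27 + 10000)) = -48419*(12964 + 9973) = -48419*22937 = -1110586603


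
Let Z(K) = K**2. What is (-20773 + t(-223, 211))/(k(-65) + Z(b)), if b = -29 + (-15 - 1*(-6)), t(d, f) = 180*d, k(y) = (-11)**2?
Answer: -60913/1565 ≈ -38.922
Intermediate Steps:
k(y) = 121
b = -38 (b = -29 + (-15 + 6) = -29 - 9 = -38)
(-20773 + t(-223, 211))/(k(-65) + Z(b)) = (-20773 + 180*(-223))/(121 + (-38)**2) = (-20773 - 40140)/(121 + 1444) = -60913/1565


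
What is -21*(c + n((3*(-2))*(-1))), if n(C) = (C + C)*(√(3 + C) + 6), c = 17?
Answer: -2625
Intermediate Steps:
n(C) = 2*C*(6 + √(3 + C)) (n(C) = (2*C)*(6 + √(3 + C)) = 2*C*(6 + √(3 + C)))
-21*(c + n((3*(-2))*(-1))) = -21*(17 + 2*((3*(-2))*(-1))*(6 + √(3 + (3*(-2))*(-1)))) = -21*(17 + 2*(-6*(-1))*(6 + √(3 - 6*(-1)))) = -21*(17 + 2*6*(6 + √(3 + 6))) = -21*(17 + 2*6*(6 + √9)) = -21*(17 + 2*6*(6 + 3)) = -21*(17 + 2*6*9) = -21*(17 + 108) = -21*125 = -2625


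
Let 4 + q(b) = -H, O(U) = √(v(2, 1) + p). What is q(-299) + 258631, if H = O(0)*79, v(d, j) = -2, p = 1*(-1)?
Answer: 258627 - 79*I*√3 ≈ 2.5863e+5 - 136.83*I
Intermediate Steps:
p = -1
O(U) = I*√3 (O(U) = √(-2 - 1) = √(-3) = I*√3)
H = 79*I*√3 (H = (I*√3)*79 = 79*I*√3 ≈ 136.83*I)
q(b) = -4 - 79*I*√3
q(-299) + 258631 = (-4 - 79*I*√3) + 258631 = 258627 - 79*I*√3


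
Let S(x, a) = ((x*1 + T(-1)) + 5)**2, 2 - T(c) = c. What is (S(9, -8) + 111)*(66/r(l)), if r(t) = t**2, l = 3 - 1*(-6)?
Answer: 8800/27 ≈ 325.93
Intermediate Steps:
T(c) = 2 - c
S(x, a) = (8 + x)**2 (S(x, a) = ((x*1 + (2 - 1*(-1))) + 5)**2 = ((x + (2 + 1)) + 5)**2 = ((x + 3) + 5)**2 = ((3 + x) + 5)**2 = (8 + x)**2)
l = 9 (l = 3 + 6 = 9)
(S(9, -8) + 111)*(66/r(l)) = ((8 + 9)**2 + 111)*(66/(9**2)) = (17**2 + 111)*(66/81) = (289 + 111)*(66*(1/81)) = 400*(22/27) = 8800/27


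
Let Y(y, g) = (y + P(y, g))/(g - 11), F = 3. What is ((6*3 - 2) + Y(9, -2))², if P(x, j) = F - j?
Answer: 37636/169 ≈ 222.70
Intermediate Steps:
P(x, j) = 3 - j
Y(y, g) = (3 + y - g)/(-11 + g) (Y(y, g) = (y + (3 - g))/(g - 11) = (3 + y - g)/(-11 + g))
((6*3 - 2) + Y(9, -2))² = ((6*3 - 2) + (3 + 9 - 1*(-2))/(-11 - 2))² = ((18 - 2) + (3 + 9 + 2)/(-13))² = (16 - 1/13*14)² = (16 - 14/13)² = (194/13)² = 37636/169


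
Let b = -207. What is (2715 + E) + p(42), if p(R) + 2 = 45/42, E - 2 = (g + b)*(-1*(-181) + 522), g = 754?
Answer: 5421599/14 ≈ 3.8726e+5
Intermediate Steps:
E = 384543 (E = 2 + (754 - 207)*(-1*(-181) + 522) = 2 + 547*(181 + 522) = 2 + 547*703 = 2 + 384541 = 384543)
p(R) = -13/14 (p(R) = -2 + 45/42 = -2 + 45*(1/42) = -2 + 15/14 = -13/14)
(2715 + E) + p(42) = (2715 + 384543) - 13/14 = 387258 - 13/14 = 5421599/14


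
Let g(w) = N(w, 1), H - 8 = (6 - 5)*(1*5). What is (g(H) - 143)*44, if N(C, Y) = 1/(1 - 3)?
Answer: -6314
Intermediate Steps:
H = 13 (H = 8 + (6 - 5)*(1*5) = 8 + 1*5 = 8 + 5 = 13)
N(C, Y) = -½ (N(C, Y) = 1/(-2) = -½)
g(w) = -½
(g(H) - 143)*44 = (-½ - 143)*44 = -287/2*44 = -6314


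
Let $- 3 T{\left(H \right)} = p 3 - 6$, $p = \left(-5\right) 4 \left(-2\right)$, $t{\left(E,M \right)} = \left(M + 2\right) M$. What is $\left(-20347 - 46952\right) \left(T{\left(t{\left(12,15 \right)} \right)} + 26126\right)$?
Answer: $-1755696312$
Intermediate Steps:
$t{\left(E,M \right)} = M \left(2 + M\right)$ ($t{\left(E,M \right)} = \left(2 + M\right) M = M \left(2 + M\right)$)
$p = 40$ ($p = \left(-20\right) \left(-2\right) = 40$)
$T{\left(H \right)} = -38$ ($T{\left(H \right)} = - \frac{40 \cdot 3 - 6}{3} = - \frac{120 - 6}{3} = \left(- \frac{1}{3}\right) 114 = -38$)
$\left(-20347 - 46952\right) \left(T{\left(t{\left(12,15 \right)} \right)} + 26126\right) = \left(-20347 - 46952\right) \left(-38 + 26126\right) = \left(-67299\right) 26088 = -1755696312$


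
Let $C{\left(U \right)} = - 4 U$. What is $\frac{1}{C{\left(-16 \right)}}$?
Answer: $\frac{1}{64} \approx 0.015625$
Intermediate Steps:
$\frac{1}{C{\left(-16 \right)}} = \frac{1}{\left(-4\right) \left(-16\right)} = \frac{1}{64}$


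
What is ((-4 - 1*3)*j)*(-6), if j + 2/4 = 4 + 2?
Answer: 231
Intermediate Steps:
j = 11/2 (j = -½ + (4 + 2) = -½ + 6 = 11/2 ≈ 5.5000)
((-4 - 1*3)*j)*(-6) = ((-4 - 1*3)*(11/2))*(-6) = ((-4 - 3)*(11/2))*(-6) = -7*11/2*(-6) = -77/2*(-6) = 231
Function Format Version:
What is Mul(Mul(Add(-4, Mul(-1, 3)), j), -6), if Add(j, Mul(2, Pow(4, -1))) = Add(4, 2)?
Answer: 231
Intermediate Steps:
j = Rational(11, 2) (j = Add(Rational(-1, 2), Add(4, 2)) = Add(Rational(-1, 2), 6) = Rational(11, 2) ≈ 5.5000)
Mul(Mul(Add(-4, Mul(-1, 3)), j), -6) = Mul(Mul(Add(-4, Mul(-1, 3)), Rational(11, 2)), -6) = Mul(Mul(Add(-4, -3), Rational(11, 2)), -6) = Mul(Mul(-7, Rational(11, 2)), -6) = Mul(Rational(-77, 2), -6) = 231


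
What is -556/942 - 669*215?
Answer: -67746563/471 ≈ -1.4384e+5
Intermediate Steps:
-556/942 - 669*215 = -556*1/942 - 143835 = -278/471 - 143835 = -67746563/471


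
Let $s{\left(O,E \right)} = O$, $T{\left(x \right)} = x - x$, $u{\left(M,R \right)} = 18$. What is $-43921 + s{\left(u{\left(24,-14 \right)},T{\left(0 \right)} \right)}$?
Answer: $-43903$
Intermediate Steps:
$T{\left(x \right)} = 0$
$-43921 + s{\left(u{\left(24,-14 \right)},T{\left(0 \right)} \right)} = -43921 + 18 = -43903$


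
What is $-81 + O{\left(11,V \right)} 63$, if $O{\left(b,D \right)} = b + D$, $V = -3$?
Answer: $423$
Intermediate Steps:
$O{\left(b,D \right)} = D + b$
$-81 + O{\left(11,V \right)} 63 = -81 + \left(-3 + 11\right) 63 = -81 + 8 \cdot 63 = -81 + 504 = 423$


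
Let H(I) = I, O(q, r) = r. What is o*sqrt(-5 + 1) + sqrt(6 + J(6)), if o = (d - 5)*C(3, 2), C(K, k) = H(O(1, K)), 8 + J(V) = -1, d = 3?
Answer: I*(-12 + sqrt(3)) ≈ -10.268*I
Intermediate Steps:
J(V) = -9 (J(V) = -8 - 1 = -9)
C(K, k) = K
o = -6 (o = (3 - 5)*3 = -2*3 = -6)
o*sqrt(-5 + 1) + sqrt(6 + J(6)) = -6*sqrt(-5 + 1) + sqrt(6 - 9) = -12*I + sqrt(-3) = -12*I + I*sqrt(3)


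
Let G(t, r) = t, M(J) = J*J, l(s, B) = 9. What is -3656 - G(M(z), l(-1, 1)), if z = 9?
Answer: -3737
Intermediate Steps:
M(J) = J²
-3656 - G(M(z), l(-1, 1)) = -3656 - 1*9² = -3656 - 1*81 = -3656 - 81 = -3737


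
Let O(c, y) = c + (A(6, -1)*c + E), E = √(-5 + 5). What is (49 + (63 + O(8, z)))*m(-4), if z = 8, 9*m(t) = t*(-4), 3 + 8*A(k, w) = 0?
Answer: 208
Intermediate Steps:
A(k, w) = -3/8 (A(k, w) = -3/8 + (⅛)*0 = -3/8 + 0 = -3/8)
m(t) = -4*t/9 (m(t) = (t*(-4))/9 = (-4*t)/9 = -4*t/9)
E = 0 (E = √0 = 0)
O(c, y) = 5*c/8 (O(c, y) = c + (-3*c/8 + 0) = c - 3*c/8 = 5*c/8)
(49 + (63 + O(8, z)))*m(-4) = (49 + (63 + (5/8)*8))*(-4/9*(-4)) = (49 + (63 + 5))*(16/9) = (49 + 68)*(16/9) = 117*(16/9) = 208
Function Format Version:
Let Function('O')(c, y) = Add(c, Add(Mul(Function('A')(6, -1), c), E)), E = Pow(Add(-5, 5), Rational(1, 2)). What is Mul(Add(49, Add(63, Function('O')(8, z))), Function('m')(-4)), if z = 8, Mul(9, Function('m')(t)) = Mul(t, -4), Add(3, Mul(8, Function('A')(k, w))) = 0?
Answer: 208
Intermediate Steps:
Function('A')(k, w) = Rational(-3, 8) (Function('A')(k, w) = Add(Rational(-3, 8), Mul(Rational(1, 8), 0)) = Add(Rational(-3, 8), 0) = Rational(-3, 8))
Function('m')(t) = Mul(Rational(-4, 9), t) (Function('m')(t) = Mul(Rational(1, 9), Mul(t, -4)) = Mul(Rational(1, 9), Mul(-4, t)) = Mul(Rational(-4, 9), t))
E = 0 (E = Pow(0, Rational(1, 2)) = 0)
Function('O')(c, y) = Mul(Rational(5, 8), c) (Function('O')(c, y) = Add(c, Add(Mul(Rational(-3, 8), c), 0)) = Add(c, Mul(Rational(-3, 8), c)) = Mul(Rational(5, 8), c))
Mul(Add(49, Add(63, Function('O')(8, z))), Function('m')(-4)) = Mul(Add(49, Add(63, Mul(Rational(5, 8), 8))), Mul(Rational(-4, 9), -4)) = Mul(Add(49, Add(63, 5)), Rational(16, 9)) = Mul(Add(49, 68), Rational(16, 9)) = Mul(117, Rational(16, 9)) = 208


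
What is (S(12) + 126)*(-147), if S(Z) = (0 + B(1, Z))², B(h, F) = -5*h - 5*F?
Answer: -639597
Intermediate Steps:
B(h, F) = -5*F - 5*h
S(Z) = (-5 - 5*Z)² (S(Z) = (0 + (-5*Z - 5*1))² = (0 + (-5*Z - 5))² = (0 + (-5 - 5*Z))² = (-5 - 5*Z)²)
(S(12) + 126)*(-147) = (25*(1 + 12)² + 126)*(-147) = (25*13² + 126)*(-147) = (25*169 + 126)*(-147) = (4225 + 126)*(-147) = 4351*(-147) = -639597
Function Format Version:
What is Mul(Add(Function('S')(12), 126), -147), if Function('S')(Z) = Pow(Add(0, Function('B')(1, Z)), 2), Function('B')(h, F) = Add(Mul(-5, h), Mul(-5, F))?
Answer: -639597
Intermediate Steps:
Function('B')(h, F) = Add(Mul(-5, F), Mul(-5, h))
Function('S')(Z) = Pow(Add(-5, Mul(-5, Z)), 2) (Function('S')(Z) = Pow(Add(0, Add(Mul(-5, Z), Mul(-5, 1))), 2) = Pow(Add(0, Add(Mul(-5, Z), -5)), 2) = Pow(Add(0, Add(-5, Mul(-5, Z))), 2) = Pow(Add(-5, Mul(-5, Z)), 2))
Mul(Add(Function('S')(12), 126), -147) = Mul(Add(Mul(25, Pow(Add(1, 12), 2)), 126), -147) = Mul(Add(Mul(25, Pow(13, 2)), 126), -147) = Mul(Add(Mul(25, 169), 126), -147) = Mul(Add(4225, 126), -147) = Mul(4351, -147) = -639597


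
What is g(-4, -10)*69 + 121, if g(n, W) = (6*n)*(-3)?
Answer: 5089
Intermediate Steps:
g(n, W) = -18*n
g(-4, -10)*69 + 121 = -18*(-4)*69 + 121 = 72*69 + 121 = 4968 + 121 = 5089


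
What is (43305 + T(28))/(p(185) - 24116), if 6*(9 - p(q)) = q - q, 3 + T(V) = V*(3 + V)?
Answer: -44170/24107 ≈ -1.8322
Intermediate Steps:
T(V) = -3 + V*(3 + V)
p(q) = 9 (p(q) = 9 - (q - q)/6 = 9 - 1/6*0 = 9 + 0 = 9)
(43305 + T(28))/(p(185) - 24116) = (43305 + (-3 + 28**2 + 3*28))/(9 - 24116) = (43305 + (-3 + 784 + 84))/(-24107) = (43305 + 865)*(-1/24107) = 44170*(-1/24107) = -44170/24107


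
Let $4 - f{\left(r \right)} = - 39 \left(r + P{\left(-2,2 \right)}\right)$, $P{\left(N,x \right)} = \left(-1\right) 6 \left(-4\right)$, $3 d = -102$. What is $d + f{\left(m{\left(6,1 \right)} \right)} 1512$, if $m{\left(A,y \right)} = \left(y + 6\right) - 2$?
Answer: $1716086$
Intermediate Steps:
$d = -34$ ($d = \frac{1}{3} \left(-102\right) = -34$)
$P{\left(N,x \right)} = 24$ ($P{\left(N,x \right)} = \left(-6\right) \left(-4\right) = 24$)
$m{\left(A,y \right)} = 4 + y$ ($m{\left(A,y \right)} = \left(6 + y\right) - 2 = 4 + y$)
$f{\left(r \right)} = 940 + 39 r$ ($f{\left(r \right)} = 4 - - 39 \left(r + 24\right) = 4 - - 39 \left(24 + r\right) = 4 - \left(-936 - 39 r\right) = 4 + \left(936 + 39 r\right) = 940 + 39 r$)
$d + f{\left(m{\left(6,1 \right)} \right)} 1512 = -34 + \left(940 + 39 \left(4 + 1\right)\right) 1512 = -34 + \left(940 + 39 \cdot 5\right) 1512 = -34 + \left(940 + 195\right) 1512 = -34 + 1135 \cdot 1512 = -34 + 1716120 = 1716086$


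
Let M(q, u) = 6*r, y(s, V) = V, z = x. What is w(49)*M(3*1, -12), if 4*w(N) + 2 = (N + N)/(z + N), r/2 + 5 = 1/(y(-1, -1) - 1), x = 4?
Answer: 132/53 ≈ 2.4906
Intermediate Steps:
z = 4
r = -11 (r = -10 + 2/(-1 - 1) = -10 + 2/(-2) = -10 + 2*(-1/2) = -10 - 1 = -11)
w(N) = -1/2 + N/(2*(4 + N)) (w(N) = -1/2 + ((N + N)/(4 + N))/4 = -1/2 + ((2*N)/(4 + N))/4 = -1/2 + (2*N/(4 + N))/4 = -1/2 + N/(2*(4 + N)))
M(q, u) = -66 (M(q, u) = 6*(-11) = -66)
w(49)*M(3*1, -12) = -2/(4 + 49)*(-66) = -2/53*(-66) = 132/53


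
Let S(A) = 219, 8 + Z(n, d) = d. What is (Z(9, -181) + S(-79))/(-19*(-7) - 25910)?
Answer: -30/25777 ≈ -0.0011638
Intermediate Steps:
Z(n, d) = -8 + d
(Z(9, -181) + S(-79))/(-19*(-7) - 25910) = ((-8 - 181) + 219)/(-19*(-7) - 25910) = (-189 + 219)/(133 - 25910) = 30/(-25777) = 30*(-1/25777) = -30/25777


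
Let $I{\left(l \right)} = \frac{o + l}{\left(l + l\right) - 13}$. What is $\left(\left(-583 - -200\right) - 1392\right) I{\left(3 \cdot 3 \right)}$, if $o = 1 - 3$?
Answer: $-2485$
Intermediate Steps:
$o = -2$ ($o = 1 - 3 = -2$)
$I{\left(l \right)} = \frac{-2 + l}{-13 + 2 l}$ ($I{\left(l \right)} = \frac{-2 + l}{\left(l + l\right) - 13} = \frac{-2 + l}{2 l - 13} = \frac{-2 + l}{-13 + 2 l}$)
$\left(\left(-583 - -200\right) - 1392\right) I{\left(3 \cdot 3 \right)} = \left(\left(-583 - -200\right) - 1392\right) \frac{-2 + 3 \cdot 3}{-13 + 2 \cdot 3 \cdot 3} = \left(\left(-583 + 200\right) - 1392\right) \frac{-2 + 9}{-13 + 2 \cdot 9} = \left(-383 - 1392\right) \frac{1}{-13 + 18} \cdot 7 = - 1775 \cdot \frac{1}{5} \cdot 7 = \left(-1775\right) \frac{7}{5} = -2485$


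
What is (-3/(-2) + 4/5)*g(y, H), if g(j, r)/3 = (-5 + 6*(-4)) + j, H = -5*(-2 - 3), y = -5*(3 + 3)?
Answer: -4071/10 ≈ -407.10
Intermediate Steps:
y = -30 (y = -5*6 = -30)
H = 25 (H = -5*(-5) = 25)
g(j, r) = -87 + 3*j (g(j, r) = 3*((-5 + 6*(-4)) + j) = 3*((-5 - 24) + j) = 3*(-29 + j) = -87 + 3*j)
(-3/(-2) + 4/5)*g(y, H) = (-3/(-2) + 4/5)*(-87 + 3*(-30)) = (-3*(-½) + 4*(⅕))*(-87 - 90) = (3/2 + ⅘)*(-177) = (23/10)*(-177) = -4071/10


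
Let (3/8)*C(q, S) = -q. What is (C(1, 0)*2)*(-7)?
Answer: 112/3 ≈ 37.333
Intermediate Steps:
C(q, S) = -8*q/3 (C(q, S) = 8*(-q)/3 = -8*q/3)
(C(1, 0)*2)*(-7) = (-8/3*1*2)*(-7) = -8/3*2*(-7) = -16/3*(-7) = 112/3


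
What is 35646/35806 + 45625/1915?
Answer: 170191084/6856849 ≈ 24.821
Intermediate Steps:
35646/35806 + 45625/1915 = 35646*(1/35806) + 45625*(1/1915) = 17823/17903 + 9125/383 = 170191084/6856849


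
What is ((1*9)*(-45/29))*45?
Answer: -18225/29 ≈ -628.45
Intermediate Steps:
((1*9)*(-45/29))*45 = (9*(-45*1/29))*45 = (9*(-45/29))*45 = -405/29*45 = -18225/29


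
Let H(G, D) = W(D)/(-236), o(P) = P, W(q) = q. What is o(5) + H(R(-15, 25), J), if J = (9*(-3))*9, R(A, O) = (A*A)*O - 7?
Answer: 1423/236 ≈ 6.0297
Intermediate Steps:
R(A, O) = -7 + O*A² (R(A, O) = A²*O - 7 = O*A² - 7 = -7 + O*A²)
J = -243 (J = -27*9 = -243)
H(G, D) = -D/236 (H(G, D) = D/(-236) = D*(-1/236) = -D/236)
o(5) + H(R(-15, 25), J) = 5 - 1/236*(-243) = 5 + 243/236 = 1423/236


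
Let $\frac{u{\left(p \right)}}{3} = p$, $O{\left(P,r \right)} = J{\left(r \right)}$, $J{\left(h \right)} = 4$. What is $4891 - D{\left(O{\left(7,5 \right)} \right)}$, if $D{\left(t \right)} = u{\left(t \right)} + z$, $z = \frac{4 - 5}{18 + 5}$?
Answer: $\frac{112218}{23} \approx 4879.0$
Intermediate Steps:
$O{\left(P,r \right)} = 4$
$u{\left(p \right)} = 3 p$
$z = - \frac{1}{23} \approx -0.043478$
$D{\left(t \right)} = - \frac{1}{23} + 3 t$ ($D{\left(t \right)} = 3 t - \frac{1}{23} = - \frac{1}{23} + 3 t$)
$4891 - D{\left(O{\left(7,5 \right)} \right)} = 4891 - \left(- \frac{1}{23} + 3 \cdot 4\right) = 4891 - \left(- \frac{1}{23} + 12\right) = 4891 - \frac{275}{23} = \frac{112218}{23}$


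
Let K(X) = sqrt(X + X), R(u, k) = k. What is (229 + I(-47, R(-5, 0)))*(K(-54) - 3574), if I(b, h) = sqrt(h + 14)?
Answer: -2*(229 + sqrt(14))*(1787 - 3*I*sqrt(3)) ≈ -8.3182e+5 + 2418.7*I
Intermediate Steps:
K(X) = sqrt(2)*sqrt(X) (K(X) = sqrt(2*X) = sqrt(2)*sqrt(X))
I(b, h) = sqrt(14 + h)
(229 + I(-47, R(-5, 0)))*(K(-54) - 3574) = (229 + sqrt(14 + 0))*(sqrt(2)*sqrt(-54) - 3574) = (229 + sqrt(14))*(sqrt(2)*(3*I*sqrt(6)) - 3574) = (229 + sqrt(14))*(6*I*sqrt(3) - 3574) = (229 + sqrt(14))*(-3574 + 6*I*sqrt(3)) = (-3574 + 6*I*sqrt(3))*(229 + sqrt(14))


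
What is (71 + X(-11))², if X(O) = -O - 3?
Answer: 6241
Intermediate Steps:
X(O) = -3 - O
(71 + X(-11))² = (71 + (-3 - 1*(-11)))² = (71 + (-3 + 11))² = (71 + 8)² = 79² = 6241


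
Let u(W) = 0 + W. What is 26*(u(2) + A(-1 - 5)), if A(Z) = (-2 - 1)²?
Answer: 286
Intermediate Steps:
u(W) = W
A(Z) = 9 (A(Z) = (-3)² = 9)
26*(u(2) + A(-1 - 5)) = 26*(2 + 9) = 26*11 = 286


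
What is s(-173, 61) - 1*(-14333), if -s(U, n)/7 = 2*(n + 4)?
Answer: 13423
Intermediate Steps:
s(U, n) = -56 - 14*n (s(U, n) = -14*(n + 4) = -14*(4 + n) = -7*(8 + 2*n) = -56 - 14*n)
s(-173, 61) - 1*(-14333) = (-56 - 14*61) - 1*(-14333) = (-56 - 854) + 14333 = -910 + 14333 = 13423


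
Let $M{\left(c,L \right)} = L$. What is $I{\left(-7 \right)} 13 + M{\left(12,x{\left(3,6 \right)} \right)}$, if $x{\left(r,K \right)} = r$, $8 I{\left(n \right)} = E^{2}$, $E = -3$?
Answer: $\frac{141}{8} \approx 17.625$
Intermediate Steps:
$I{\left(n \right)} = \frac{9}{8}$ ($I{\left(n \right)} = \frac{\left(-3\right)^{2}}{8} = \frac{1}{8} \cdot 9 = \frac{9}{8}$)
$I{\left(-7 \right)} 13 + M{\left(12,x{\left(3,6 \right)} \right)} = \frac{9}{8} \cdot 13 + 3 = \frac{117}{8} + 3 = \frac{141}{8}$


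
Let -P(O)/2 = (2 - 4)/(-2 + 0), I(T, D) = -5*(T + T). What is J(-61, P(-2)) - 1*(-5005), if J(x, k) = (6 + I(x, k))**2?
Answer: 384461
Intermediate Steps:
I(T, D) = -10*T
P(O) = -2 (P(O) = -2*(2 - 4)/(-2 + 0) = -(-4)/(-2) = -(-4)*(-1)/2 = -2*1 = -2)
J(x, k) = (6 - 10*x)**2
J(-61, P(-2)) - 1*(-5005) = 4*(-3 + 5*(-61))**2 - 1*(-5005) = 4*(-3 - 305)**2 + 5005 = 4*(-308)**2 + 5005 = 4*94864 + 5005 = 379456 + 5005 = 384461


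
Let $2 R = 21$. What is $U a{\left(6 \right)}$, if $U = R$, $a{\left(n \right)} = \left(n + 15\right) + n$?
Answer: $\frac{567}{2} \approx 283.5$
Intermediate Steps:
$R = \frac{21}{2}$ ($R = \frac{1}{2} \cdot 21 = \frac{21}{2} \approx 10.5$)
$a{\left(n \right)} = 15 + 2 n$ ($a{\left(n \right)} = \left(15 + n\right) + n = 15 + 2 n$)
$U = \frac{21}{2} \approx 10.5$
$U a{\left(6 \right)} = \frac{21 \left(15 + 2 \cdot 6\right)}{2} = \frac{21 \left(15 + 12\right)}{2} = \frac{21}{2} \cdot 27 = \frac{567}{2}$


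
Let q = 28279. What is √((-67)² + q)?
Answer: 128*√2 ≈ 181.02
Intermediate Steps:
√((-67)² + q) = √((-67)² + 28279) = √(4489 + 28279) = √32768 = 128*√2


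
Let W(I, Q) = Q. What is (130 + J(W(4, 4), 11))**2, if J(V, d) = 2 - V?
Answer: 16384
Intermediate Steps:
(130 + J(W(4, 4), 11))**2 = (130 + (2 - 1*4))**2 = (130 + (2 - 4))**2 = (130 - 2)**2 = 128**2 = 16384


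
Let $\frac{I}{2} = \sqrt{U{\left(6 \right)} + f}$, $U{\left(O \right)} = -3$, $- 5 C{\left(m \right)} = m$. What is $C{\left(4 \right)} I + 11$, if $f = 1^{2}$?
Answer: $11 - \frac{8 i \sqrt{2}}{5} \approx 11.0 - 2.2627 i$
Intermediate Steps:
$C{\left(m \right)} = - \frac{m}{5}$
$f = 1$
$I = 2 i \sqrt{2}$ ($I = 2 \sqrt{-3 + 1} = 2 \sqrt{-2} = 2 i \sqrt{2} \approx 2.8284 i$)
$C{\left(4 \right)} I + 11 = \left(- \frac{1}{5}\right) 4 \cdot 2 i \sqrt{2} + 11 = - \frac{4 \cdot 2 i \sqrt{2}}{5} + 11 = - \frac{8 i \sqrt{2}}{5} + 11 = 11 - \frac{8 i \sqrt{2}}{5}$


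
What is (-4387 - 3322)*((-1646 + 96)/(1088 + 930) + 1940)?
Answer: -15084084665/1009 ≈ -1.4950e+7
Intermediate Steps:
(-4387 - 3322)*((-1646 + 96)/(1088 + 930) + 1940) = -7709*(-1550/2018 + 1940) = -7709*(-1550*1/2018 + 1940) = -7709*(-775/1009 + 1940) = -7709*1956685/1009 = -15084084665/1009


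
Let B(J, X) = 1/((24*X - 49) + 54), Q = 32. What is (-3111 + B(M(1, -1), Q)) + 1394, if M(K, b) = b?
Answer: -1327240/773 ≈ -1717.0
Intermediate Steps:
B(J, X) = 1/(5 + 24*X) (B(J, X) = 1/((-49 + 24*X) + 54) = 1/(5 + 24*X))
(-3111 + B(M(1, -1), Q)) + 1394 = (-3111 + 1/(5 + 24*32)) + 1394 = (-3111 + 1/(5 + 768)) + 1394 = (-3111 + 1/773) + 1394 = -2404802/773 + 1394 = -1327240/773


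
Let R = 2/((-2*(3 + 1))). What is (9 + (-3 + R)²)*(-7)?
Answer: -2191/16 ≈ -136.94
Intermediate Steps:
R = -¼ (R = 2/((-2*4)) = 2/(-8) = 2*(-⅛) = -¼ ≈ -0.25000)
(9 + (-3 + R)²)*(-7) = (9 + (-3 - ¼)²)*(-7) = (9 + (-13/4)²)*(-7) = (9 + 169/16)*(-7) = (313/16)*(-7) = -2191/16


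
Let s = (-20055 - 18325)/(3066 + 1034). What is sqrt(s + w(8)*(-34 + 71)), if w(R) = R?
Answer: 3*sqrt(1338445)/205 ≈ 16.930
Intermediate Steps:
s = -1919/205 (s = -38380/4100 = -38380*1/4100 = -1919/205 ≈ -9.3610)
sqrt(s + w(8)*(-34 + 71)) = sqrt(-1919/205 + 8*(-34 + 71)) = sqrt(-1919/205 + 8*37) = sqrt(-1919/205 + 296) = sqrt(58761/205) = 3*sqrt(1338445)/205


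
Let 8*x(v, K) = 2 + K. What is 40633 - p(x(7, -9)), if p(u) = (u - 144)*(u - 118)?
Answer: 1498303/64 ≈ 23411.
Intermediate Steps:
x(v, K) = 1/4 + K/8 (x(v, K) = (2 + K)/8 = 1/4 + K/8)
p(u) = (-144 + u)*(-118 + u)
40633 - p(x(7, -9)) = 40633 - (16992 + (1/4 + (1/8)*(-9))**2 - 262*(1/4 + (1/8)*(-9))) = 40633 - (16992 + (1/4 - 9/8)**2 - 262*(1/4 - 9/8)) = 40633 - (16992 + (-7/8)**2 - 262*(-7/8)) = 40633 - (16992 + 49/64 + 917/4) = 40633 - 1*1102209/64 = 40633 - 1102209/64 = 1498303/64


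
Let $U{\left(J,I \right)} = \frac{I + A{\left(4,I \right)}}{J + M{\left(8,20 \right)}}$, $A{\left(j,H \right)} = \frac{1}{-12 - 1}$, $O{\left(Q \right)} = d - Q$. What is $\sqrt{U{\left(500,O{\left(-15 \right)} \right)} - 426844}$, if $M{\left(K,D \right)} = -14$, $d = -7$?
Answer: $\frac{i \sqrt{210350422542}}{702} \approx 653.33 i$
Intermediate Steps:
$O{\left(Q \right)} = -7 - Q$
$A{\left(j,H \right)} = - \frac{1}{13}$ ($A{\left(j,H \right)} = \frac{1}{-13} = - \frac{1}{13}$)
$U{\left(J,I \right)} = \frac{- \frac{1}{13} + I}{-14 + J}$ ($U{\left(J,I \right)} = \frac{I - \frac{1}{13}}{J - 14} = \frac{- \frac{1}{13} + I}{-14 + J}$)
$\sqrt{U{\left(500,O{\left(-15 \right)} \right)} - 426844} = \sqrt{\frac{- \frac{1}{13} - -8}{-14 + 500} - 426844} = \sqrt{\frac{- \frac{1}{13} + \left(-7 + 15\right)}{486} - 426844} = \sqrt{\frac{- \frac{1}{13} + 8}{486} - 426844} = \sqrt{\frac{1}{486} \cdot \frac{103}{13} - 426844} = \sqrt{\frac{103}{6318} - 426844} = \sqrt{- \frac{2696800289}{6318}} = \frac{i \sqrt{210350422542}}{702}$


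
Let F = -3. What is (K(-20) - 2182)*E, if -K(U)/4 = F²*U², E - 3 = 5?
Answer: -132656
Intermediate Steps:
E = 8 (E = 3 + 5 = 8)
K(U) = -36*U² (K(U) = -4*(-3)²*U² = -36*U²)
(K(-20) - 2182)*E = (-36*(-20)² - 2182)*8 = (-36*400 - 2182)*8 = (-14400 - 2182)*8 = -16582*8 = -132656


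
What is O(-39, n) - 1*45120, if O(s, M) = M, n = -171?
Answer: -45291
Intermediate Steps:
O(-39, n) - 1*45120 = -171 - 1*45120 = -171 - 45120 = -45291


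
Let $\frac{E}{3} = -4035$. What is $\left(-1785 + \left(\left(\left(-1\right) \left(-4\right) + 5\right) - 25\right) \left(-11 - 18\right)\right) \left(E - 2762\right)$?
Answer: $19639307$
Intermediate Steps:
$E = -12105$ ($E = 3 \left(-4035\right) = -12105$)
$\left(-1785 + \left(\left(\left(-1\right) \left(-4\right) + 5\right) - 25\right) \left(-11 - 18\right)\right) \left(E - 2762\right) = \left(-1785 + \left(\left(\left(-1\right) \left(-4\right) + 5\right) - 25\right) \left(-11 - 18\right)\right) \left(-12105 - 2762\right) = \left(-1785 + \left(\left(4 + 5\right) - 25\right) \left(-11 - 18\right)\right) \left(-14867\right) = \left(-1785 + \left(9 - 25\right) \left(-29\right)\right) \left(-14867\right) = \left(-1785 - -464\right) \left(-14867\right) = \left(-1785 + 464\right) \left(-14867\right) = \left(-1321\right) \left(-14867\right) = 19639307$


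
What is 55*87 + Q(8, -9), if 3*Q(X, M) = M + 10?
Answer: 14356/3 ≈ 4785.3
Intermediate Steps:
Q(X, M) = 10/3 + M/3 (Q(X, M) = (M + 10)/3 = (10 + M)/3 = 10/3 + M/3)
55*87 + Q(8, -9) = 55*87 + (10/3 + (⅓)*(-9)) = 4785 + (10/3 - 3) = 4785 + ⅓ = 14356/3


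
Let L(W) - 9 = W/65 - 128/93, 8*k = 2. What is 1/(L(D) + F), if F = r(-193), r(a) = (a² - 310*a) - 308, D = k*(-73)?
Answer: 24180/2340100331 ≈ 1.0333e-5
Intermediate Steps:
k = ¼ (k = (⅛)*2 = ¼ ≈ 0.25000)
D = -73/4 (D = (¼)*(-73) = -73/4 ≈ -18.250)
r(a) = -308 + a² - 310*a
L(W) = 709/93 + W/65 (L(W) = 9 + (W/65 - 128/93) = 9 + (-128/93 + W/65) = 709/93 + W/65)
F = 96771 (F = -308 + (-193)² - 310*(-193) = -308 + 37249 + 59830 = 96771)
1/(L(D) + F) = 1/((709/93 + (1/65)*(-73/4)) + 96771) = 1/((709/93 - 73/260) + 96771) = 1/(177551/24180 + 96771) = 1/(2340100331/24180) = 24180/2340100331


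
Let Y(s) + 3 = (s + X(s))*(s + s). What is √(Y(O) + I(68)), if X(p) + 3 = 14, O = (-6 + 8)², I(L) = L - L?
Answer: 3*√13 ≈ 10.817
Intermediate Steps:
I(L) = 0
O = 4 (O = 2² = 4)
X(p) = 11 (X(p) = -3 + 14 = 11)
Y(s) = -3 + 2*s*(11 + s) (Y(s) = -3 + (s + 11)*(s + s) = -3 + (11 + s)*(2*s) = -3 + 2*s*(11 + s))
√(Y(O) + I(68)) = √((-3 + 2*4² + 22*4) + 0) = √((-3 + 2*16 + 88) + 0) = √((-3 + 32 + 88) + 0) = √(117 + 0) = √117 = 3*√13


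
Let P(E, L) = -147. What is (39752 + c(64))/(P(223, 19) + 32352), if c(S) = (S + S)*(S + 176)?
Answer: 70472/32205 ≈ 2.1882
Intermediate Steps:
c(S) = 2*S*(176 + S) (c(S) = (2*S)*(176 + S) = 2*S*(176 + S))
(39752 + c(64))/(P(223, 19) + 32352) = (39752 + 2*64*(176 + 64))/(-147 + 32352) = (39752 + 2*64*240)/32205 = (39752 + 30720)*(1/32205) = 70472*(1/32205) = 70472/32205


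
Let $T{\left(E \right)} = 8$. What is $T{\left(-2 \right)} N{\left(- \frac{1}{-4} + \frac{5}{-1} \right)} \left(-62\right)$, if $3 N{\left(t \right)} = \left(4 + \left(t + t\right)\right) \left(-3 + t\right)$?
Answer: $- \frac{21142}{3} \approx -7047.3$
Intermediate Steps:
$N{\left(t \right)} = \frac{\left(-3 + t\right) \left(4 + 2 t\right)}{3}$ ($N{\left(t \right)} = \frac{\left(4 + \left(t + t\right)\right) \left(-3 + t\right)}{3} = \frac{\left(4 + 2 t\right) \left(-3 + t\right)}{3} = \frac{\left(-3 + t\right) \left(4 + 2 t\right)}{3}$)
$T{\left(-2 \right)} N{\left(- \frac{1}{-4} + \frac{5}{-1} \right)} \left(-62\right) = 8 \left(-4 - \frac{2 \left(- \frac{1}{-4} + \frac{5}{-1}\right)}{3} + \frac{2 \left(- \frac{1}{-4} + \frac{5}{-1}\right)^{2}}{3}\right) \left(-62\right) = 8 \left(-4 - \frac{2 \left(\left(-1\right) \left(- \frac{1}{4}\right) + 5 \left(-1\right)\right)}{3} + \frac{2 \left(\left(-1\right) \left(- \frac{1}{4}\right) + 5 \left(-1\right)\right)^{2}}{3}\right) \left(-62\right) = 8 \left(-4 - \frac{2 \left(\frac{1}{4} - 5\right)}{3} + \frac{2 \left(\frac{1}{4} - 5\right)^{2}}{3}\right) \left(-62\right) = 8 \left(-4 - - \frac{19}{6} + \frac{2 \left(- \frac{19}{4}\right)^{2}}{3}\right) \left(-62\right) = 8 \left(-4 + \frac{19}{6} + \frac{2}{3} \cdot \frac{361}{16}\right) \left(-62\right) = 8 \left(-4 + \frac{19}{6} + \frac{361}{24}\right) \left(-62\right) = 8 \cdot \frac{341}{24} \left(-62\right) = \frac{341}{3} \left(-62\right) = - \frac{21142}{3}$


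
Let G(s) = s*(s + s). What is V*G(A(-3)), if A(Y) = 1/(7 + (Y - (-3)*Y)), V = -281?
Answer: -562/25 ≈ -22.480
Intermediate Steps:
A(Y) = 1/(7 + 4*Y) (A(Y) = 1/(7 + (Y + 3*Y)) = 1/(7 + 4*Y))
G(s) = 2*s² (G(s) = s*(2*s) = 2*s²)
V*G(A(-3)) = -562*(1/(7 + 4*(-3)))² = -562*(1/(7 - 12))² = -562*(1/(-5))² = -562*(-⅕)² = -562/25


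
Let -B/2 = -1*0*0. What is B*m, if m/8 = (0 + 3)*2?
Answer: 0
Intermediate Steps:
m = 48 (m = 8*((0 + 3)*2) = 8*(3*2) = 8*6 = 48)
B = 0 (B = -2*(-1*0)*0 = -0*0 = -2*0 = 0)
B*m = 0*48 = 0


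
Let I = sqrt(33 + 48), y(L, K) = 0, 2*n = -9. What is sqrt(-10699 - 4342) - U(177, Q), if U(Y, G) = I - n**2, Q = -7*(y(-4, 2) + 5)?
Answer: 45/4 + 13*I*sqrt(89) ≈ 11.25 + 122.64*I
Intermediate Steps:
n = -9/2 (n = (1/2)*(-9) = -9/2 ≈ -4.5000)
I = 9 (I = sqrt(81) = 9)
Q = -35 (Q = -7*(0 + 5) = -7*5 = -35)
U(Y, G) = -45/4 (U(Y, G) = 9 - (-9/2)**2 = 9 - 1*81/4 = 9 - 81/4 = -45/4)
sqrt(-10699 - 4342) - U(177, Q) = sqrt(-10699 - 4342) - 1*(-45/4) = sqrt(-15041) + 45/4 = 13*I*sqrt(89) + 45/4 = 45/4 + 13*I*sqrt(89)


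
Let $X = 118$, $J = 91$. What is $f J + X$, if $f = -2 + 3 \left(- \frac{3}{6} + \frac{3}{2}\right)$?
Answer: $209$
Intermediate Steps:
$f = 1$ ($f = -2 + 3 \left(\left(-3\right) \frac{1}{6} + 3 \cdot \frac{1}{2}\right) = -2 + 3 \left(- \frac{1}{2} + \frac{3}{2}\right) = -2 + 3 \cdot 1 = -2 + 3 = 1$)
$f J + X = 1 \cdot 91 + 118 = 91 + 118 = 209$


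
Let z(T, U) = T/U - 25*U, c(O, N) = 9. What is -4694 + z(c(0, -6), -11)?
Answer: -48618/11 ≈ -4419.8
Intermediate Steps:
z(T, U) = -25*U + T/U (z(T, U) = T/U - 25*U = -25*U + T/U)
-4694 + z(c(0, -6), -11) = -4694 + (-25*(-11) + 9/(-11)) = -4694 + (275 + 9*(-1/11)) = -4694 + (275 - 9/11) = -4694 + 3016/11 = -48618/11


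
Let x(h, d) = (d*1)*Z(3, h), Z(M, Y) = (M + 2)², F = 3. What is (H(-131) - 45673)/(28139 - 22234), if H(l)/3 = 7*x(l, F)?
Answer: -44098/5905 ≈ -7.4679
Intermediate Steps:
Z(M, Y) = (2 + M)²
x(h, d) = 25*d (x(h, d) = (d*1)*(2 + 3)² = d*5² = d*25 = 25*d)
H(l) = 1575 (H(l) = 3*(7*(25*3)) = 3*(7*75) = 3*525 = 1575)
(H(-131) - 45673)/(28139 - 22234) = (1575 - 45673)/(28139 - 22234) = -44098/5905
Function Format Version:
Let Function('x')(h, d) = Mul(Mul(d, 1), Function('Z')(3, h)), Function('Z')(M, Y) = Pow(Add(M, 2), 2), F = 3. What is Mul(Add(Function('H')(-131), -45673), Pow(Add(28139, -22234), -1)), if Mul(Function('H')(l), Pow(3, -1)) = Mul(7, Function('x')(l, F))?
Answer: Rational(-44098, 5905) ≈ -7.4679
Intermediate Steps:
Function('Z')(M, Y) = Pow(Add(2, M), 2)
Function('x')(h, d) = Mul(25, d) (Function('x')(h, d) = Mul(Mul(d, 1), Pow(Add(2, 3), 2)) = Mul(d, Pow(5, 2)) = Mul(d, 25) = Mul(25, d))
Function('H')(l) = 1575 (Function('H')(l) = Mul(3, Mul(7, Mul(25, 3))) = Mul(3, Mul(7, 75)) = Mul(3, 525) = 1575)
Mul(Add(Function('H')(-131), -45673), Pow(Add(28139, -22234), -1)) = Mul(Add(1575, -45673), Pow(Add(28139, -22234), -1)) = Mul(-44098, Pow(5905, -1)) = Mul(-44098, Rational(1, 5905)) = Rational(-44098, 5905)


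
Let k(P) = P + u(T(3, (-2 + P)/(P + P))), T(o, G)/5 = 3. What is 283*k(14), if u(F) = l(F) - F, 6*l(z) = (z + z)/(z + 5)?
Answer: -849/4 ≈ -212.25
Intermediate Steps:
l(z) = z/(3*(5 + z)) (l(z) = ((z + z)/(z + 5))/6 = ((2*z)/(5 + z))/6 = (2*z/(5 + z))/6 = z/(3*(5 + z)))
T(o, G) = 15 (T(o, G) = 5*3 = 15)
u(F) = -F + F/(3*(5 + F)) (u(F) = F/(3*(5 + F)) - F = -F + F/(3*(5 + F)))
k(P) = -59/4 + P (k(P) = P + (-1*15 + (1/3)*15/(5 + 15)) = P + (-15 + (1/3)*15/20) = P + (-15 + (1/3)*15*(1/20)) = P + (-15 + 1/4) = P - 59/4 = -59/4 + P)
283*k(14) = 283*(-59/4 + 14) = 283*(-3/4) = -849/4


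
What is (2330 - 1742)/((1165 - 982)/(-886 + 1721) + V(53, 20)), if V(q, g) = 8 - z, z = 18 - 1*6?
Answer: -70140/451 ≈ -155.52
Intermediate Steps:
z = 12 (z = 18 - 6 = 12)
V(q, g) = -4 (V(q, g) = 8 - 1*12 = 8 - 12 = -4)
(2330 - 1742)/((1165 - 982)/(-886 + 1721) + V(53, 20)) = (2330 - 1742)/((1165 - 982)/(-886 + 1721) - 4) = 588/(183/835 - 4) = 588/(-3157/835) = 588*(-835/3157) = -70140/451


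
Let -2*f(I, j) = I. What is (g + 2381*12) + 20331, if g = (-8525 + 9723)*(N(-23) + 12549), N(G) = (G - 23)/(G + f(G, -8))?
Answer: 15087397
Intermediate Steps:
f(I, j) = -I/2
N(G) = 2*(-23 + G)/G (N(G) = (G - 23)/(G - G/2) = (-23 + G)/((G/2)) = (-23 + G)*(2/G) = 2*(-23 + G)/G)
g = 15038494 (g = (-8525 + 9723)*((2 - 46/(-23)) + 12549) = 1198*((2 - 46*(-1/23)) + 12549) = 1198*((2 + 2) + 12549) = 1198*(4 + 12549) = 1198*12553 = 15038494)
(g + 2381*12) + 20331 = (15038494 + 2381*12) + 20331 = (15038494 + 28572) + 20331 = 15067066 + 20331 = 15087397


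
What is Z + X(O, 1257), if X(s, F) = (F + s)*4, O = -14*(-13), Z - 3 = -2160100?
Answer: -2154341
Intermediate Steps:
Z = -2160097 (Z = 3 - 2160100 = -2160097)
O = 182
X(s, F) = 4*F + 4*s
Z + X(O, 1257) = -2160097 + (4*1257 + 4*182) = -2160097 + (5028 + 728) = -2160097 + 5756 = -2154341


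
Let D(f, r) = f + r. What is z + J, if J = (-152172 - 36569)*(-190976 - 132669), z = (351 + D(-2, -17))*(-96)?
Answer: 61085049073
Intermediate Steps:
z = -31872 (z = (351 + (-2 - 17))*(-96) = (351 - 19)*(-96) = 332*(-96) = -31872)
J = 61085080945 (J = -188741*(-323645) = 61085080945)
z + J = -31872 + 61085080945 = 61085049073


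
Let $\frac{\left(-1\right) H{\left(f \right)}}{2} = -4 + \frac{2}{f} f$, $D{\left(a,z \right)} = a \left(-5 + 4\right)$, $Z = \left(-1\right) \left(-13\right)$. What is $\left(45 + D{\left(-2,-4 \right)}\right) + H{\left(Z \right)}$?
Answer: $51$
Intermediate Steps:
$Z = 13$
$D{\left(a,z \right)} = - a$ ($D{\left(a,z \right)} = a \left(-1\right) = - a$)
$H{\left(f \right)} = 4$ ($H{\left(f \right)} = - 2 \left(-4 + \frac{2}{f} f\right) = - 2 \left(-4 + 2\right) = \left(-2\right) \left(-2\right) = 4$)
$\left(45 + D{\left(-2,-4 \right)}\right) + H{\left(Z \right)} = \left(45 - -2\right) + 4 = \left(45 + 2\right) + 4 = 47 + 4 = 51$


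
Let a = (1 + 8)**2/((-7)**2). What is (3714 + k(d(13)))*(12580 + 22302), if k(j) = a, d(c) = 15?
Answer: 6350861094/49 ≈ 1.2961e+8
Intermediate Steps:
a = 81/49 (a = 9**2/49 = 81*(1/49) = 81/49 ≈ 1.6531)
k(j) = 81/49
(3714 + k(d(13)))*(12580 + 22302) = (3714 + 81/49)*(12580 + 22302) = (182067/49)*34882 = 6350861094/49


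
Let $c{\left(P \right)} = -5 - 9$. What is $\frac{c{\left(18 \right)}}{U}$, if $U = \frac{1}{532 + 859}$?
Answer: $-19474$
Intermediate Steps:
$c{\left(P \right)} = -14$
$U = \frac{1}{1391} \approx 0.00071891$
$\frac{c{\left(18 \right)}}{U} = - 14 \frac{1}{\frac{1}{1391}} = \left(-14\right) 1391 = -19474$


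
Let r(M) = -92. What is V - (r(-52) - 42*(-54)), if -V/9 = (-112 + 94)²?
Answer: -5092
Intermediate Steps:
V = -2916 (V = -9*(-112 + 94)² = -9*(-18)² = -9*324 = -2916)
V - (r(-52) - 42*(-54)) = -2916 - (-92 - 42*(-54)) = -2916 - (-92 - 1*(-2268)) = -2916 - (-92 + 2268) = -2916 - 1*2176 = -2916 - 2176 = -5092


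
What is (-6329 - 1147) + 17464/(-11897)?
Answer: -88959436/11897 ≈ -7477.5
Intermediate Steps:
(-6329 - 1147) + 17464/(-11897) = -7476 + 17464*(-1/11897) = -7476 - 17464/11897 = -88959436/11897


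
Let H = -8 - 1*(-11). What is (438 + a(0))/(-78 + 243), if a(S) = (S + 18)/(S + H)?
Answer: 148/55 ≈ 2.6909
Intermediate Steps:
H = 3 (H = -8 + 11 = 3)
a(S) = (18 + S)/(3 + S) (a(S) = (S + 18)/(S + 3) = (18 + S)/(3 + S))
(438 + a(0))/(-78 + 243) = (438 + (18 + 0)/(3 + 0))/(-78 + 243) = (438 + 18/3)/165 = (438 + (1/3)*18)*(1/165) = (438 + 6)*(1/165) = 444*(1/165) = 148/55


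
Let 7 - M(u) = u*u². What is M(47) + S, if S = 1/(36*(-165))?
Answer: -616667041/5940 ≈ -1.0382e+5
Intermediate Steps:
S = -1/5940 (S = 1/(-5940) = -1/5940 ≈ -0.00016835)
M(u) = 7 - u³ (M(u) = 7 - u*u² = 7 - u³)
M(47) + S = (7 - 1*47³) - 1/5940 = (7 - 1*103823) - 1/5940 = (7 - 103823) - 1/5940 = -103816 - 1/5940 = -616667041/5940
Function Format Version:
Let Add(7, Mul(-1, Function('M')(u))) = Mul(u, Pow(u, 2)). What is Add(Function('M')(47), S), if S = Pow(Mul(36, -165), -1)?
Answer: Rational(-616667041, 5940) ≈ -1.0382e+5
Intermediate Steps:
S = Rational(-1, 5940) (S = Pow(-5940, -1) = Rational(-1, 5940) ≈ -0.00016835)
Function('M')(u) = Add(7, Mul(-1, Pow(u, 3))) (Function('M')(u) = Add(7, Mul(-1, Mul(u, Pow(u, 2)))) = Add(7, Mul(-1, Pow(u, 3))))
Add(Function('M')(47), S) = Add(Add(7, Mul(-1, Pow(47, 3))), Rational(-1, 5940)) = Add(Add(7, Mul(-1, 103823)), Rational(-1, 5940)) = Add(Add(7, -103823), Rational(-1, 5940)) = Add(-103816, Rational(-1, 5940)) = Rational(-616667041, 5940)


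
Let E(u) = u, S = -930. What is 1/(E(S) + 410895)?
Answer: 1/409965 ≈ 2.4392e-6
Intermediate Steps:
1/(E(S) + 410895) = 1/(-930 + 410895) = 1/409965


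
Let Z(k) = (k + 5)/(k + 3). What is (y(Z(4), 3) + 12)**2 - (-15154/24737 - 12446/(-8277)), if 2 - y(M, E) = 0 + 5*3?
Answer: 22301105/204748149 ≈ 0.10892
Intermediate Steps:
Z(k) = (5 + k)/(3 + k)
y(M, E) = -13 (y(M, E) = 2 - (0 + 5*3) = 2 - (0 + 15) = 2 - 1*15 = 2 - 15 = -13)
(y(Z(4), 3) + 12)**2 - (-15154/24737 - 12446/(-8277)) = (-13 + 12)**2 - (-15154/24737 - 12446/(-8277)) = (-1)**2 - (-15154*1/24737 - 12446*(-1/8277)) = 1 - (-15154/24737 + 12446/8277) = 1 - 1*182447044/204748149 = 1 - 182447044/204748149 = 22301105/204748149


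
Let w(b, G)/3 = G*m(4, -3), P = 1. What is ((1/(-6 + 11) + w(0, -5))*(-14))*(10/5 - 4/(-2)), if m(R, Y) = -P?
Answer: -4256/5 ≈ -851.20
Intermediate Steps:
m(R, Y) = -1 (m(R, Y) = -1*1 = -1)
w(b, G) = -3*G (w(b, G) = 3*(G*(-1)) = 3*(-G) = -3*G)
((1/(-6 + 11) + w(0, -5))*(-14))*(10/5 - 4/(-2)) = ((1/(-6 + 11) - 3*(-5))*(-14))*(10/5 - 4/(-2)) = ((1/5 + 15)*(-14))*(10*(⅕) - 4*(-½)) = ((⅕ + 15)*(-14))*(2 + 2) = ((76/5)*(-14))*4 = -1064/5*4 = -4256/5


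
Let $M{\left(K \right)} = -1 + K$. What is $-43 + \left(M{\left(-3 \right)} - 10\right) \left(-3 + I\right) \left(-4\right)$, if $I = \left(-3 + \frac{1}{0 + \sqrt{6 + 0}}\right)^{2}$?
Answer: $\frac{907}{3} - 56 \sqrt{6} \approx 165.16$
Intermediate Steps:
$I = \left(-3 + \frac{\sqrt{6}}{6}\right)^{2}$ ($I = \left(-3 + \frac{1}{0 + \sqrt{6}}\right)^{2} = \left(-3 + \frac{1}{\sqrt{6}}\right)^{2} = \left(-3 + \frac{\sqrt{6}}{6}\right)^{2} \approx 6.7172$)
$-43 + \left(M{\left(-3 \right)} - 10\right) \left(-3 + I\right) \left(-4\right) = -43 + \left(\left(-1 - 3\right) - 10\right) \left(-3 + \left(\frac{55}{6} - \sqrt{6}\right)\right) \left(-4\right) = -43 + \left(-4 - 10\right) \left(\frac{37}{6} - \sqrt{6}\right) \left(-4\right) = -43 - 14 \left(- \frac{74}{3} + 4 \sqrt{6}\right) = -43 + \left(\frac{1036}{3} - 56 \sqrt{6}\right) = \frac{907}{3} - 56 \sqrt{6}$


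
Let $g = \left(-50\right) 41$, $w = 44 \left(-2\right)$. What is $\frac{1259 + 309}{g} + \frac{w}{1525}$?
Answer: $- \frac{51432}{62525} \approx -0.82258$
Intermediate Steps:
$w = -88$
$g = -2050$
$\frac{1259 + 309}{g} + \frac{w}{1525} = \frac{1259 + 309}{-2050} - \frac{88}{1525} = 1568 \left(- \frac{1}{2050}\right) - \frac{88}{1525} = - \frac{784}{1025} - \frac{88}{1525} = - \frac{51432}{62525}$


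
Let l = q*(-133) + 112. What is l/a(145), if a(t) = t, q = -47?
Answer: 6363/145 ≈ 43.883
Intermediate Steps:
l = 6363 (l = -47*(-133) + 112 = 6251 + 112 = 6363)
l/a(145) = 6363/145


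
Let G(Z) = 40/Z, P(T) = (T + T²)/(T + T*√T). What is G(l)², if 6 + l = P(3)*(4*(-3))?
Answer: 7600/4563 + 3200*√3/4563 ≈ 2.8802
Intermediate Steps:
P(T) = (T + T²)/(T + T^(3/2))
l = -6 - 144/(3 + 3*√3) (l = -6 + (3*(1 + 3)/(3 + 3^(3/2)))*(4*(-3)) = -6 + (3*4/(3 + 3*√3))*(-12) = -6 + (12/(3 + 3*√3))*(-12) = -6 - 144/(3 + 3*√3) ≈ -23.569)
G(l)² = (40/(18 - 24*√3))² = 1600/(18 - 24*√3)²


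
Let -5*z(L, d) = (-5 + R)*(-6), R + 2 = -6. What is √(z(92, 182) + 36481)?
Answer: √911635/5 ≈ 190.96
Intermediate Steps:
R = -8 (R = -2 - 6 = -8)
z(L, d) = -78/5 (z(L, d) = -(-5 - 8)*(-6)/5 = -(-13)*(-6)/5 = -⅕*78 = -78/5)
√(z(92, 182) + 36481) = √(-78/5 + 36481) = √(182327/5) = √911635/5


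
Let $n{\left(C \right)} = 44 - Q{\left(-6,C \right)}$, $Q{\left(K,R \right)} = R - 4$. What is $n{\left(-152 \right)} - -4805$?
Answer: $5005$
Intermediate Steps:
$Q{\left(K,R \right)} = -4 + R$ ($Q{\left(K,R \right)} = R - 4 = -4 + R$)
$n{\left(C \right)} = 48 - C$ ($n{\left(C \right)} = 44 - \left(-4 + C\right) = 48 - C$)
$n{\left(-152 \right)} - -4805 = \left(48 - -152\right) - -4805 = \left(48 + 152\right) + 4805 = 200 + 4805 = 5005$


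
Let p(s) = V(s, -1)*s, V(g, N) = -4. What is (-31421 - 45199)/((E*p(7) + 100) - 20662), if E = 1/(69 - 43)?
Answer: 49803/13366 ≈ 3.7261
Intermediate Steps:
E = 1/26 ≈ 0.038462
p(s) = -4*s
(-31421 - 45199)/((E*p(7) + 100) - 20662) = (-31421 - 45199)/(((-4*7)/26 + 100) - 20662) = -76620/(((1/26)*(-28) + 100) - 20662) = -76620/((-14/13 + 100) - 20662) = -76620/(1286/13 - 20662) = -76620/(-267320/13) = -76620*(-13/267320) = 49803/13366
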